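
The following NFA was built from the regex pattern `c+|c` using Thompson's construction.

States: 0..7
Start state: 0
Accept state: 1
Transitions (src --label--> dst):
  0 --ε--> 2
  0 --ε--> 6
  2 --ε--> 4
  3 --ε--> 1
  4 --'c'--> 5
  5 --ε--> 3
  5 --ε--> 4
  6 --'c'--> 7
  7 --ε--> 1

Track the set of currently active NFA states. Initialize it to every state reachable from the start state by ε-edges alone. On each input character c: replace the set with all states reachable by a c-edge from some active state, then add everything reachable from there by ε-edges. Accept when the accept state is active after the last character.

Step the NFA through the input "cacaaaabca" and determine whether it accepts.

Answer: REJECT

Derivation:
initial (ε-close {0}): {0,2,4,6}
'c' @ 1: {1,3,4,5,7}  (accept∈set)
'a' @ 2: {}  — state set empty
rest 'caaaabca' ignored (set empty)
after full input: {}  (accept=1 not in)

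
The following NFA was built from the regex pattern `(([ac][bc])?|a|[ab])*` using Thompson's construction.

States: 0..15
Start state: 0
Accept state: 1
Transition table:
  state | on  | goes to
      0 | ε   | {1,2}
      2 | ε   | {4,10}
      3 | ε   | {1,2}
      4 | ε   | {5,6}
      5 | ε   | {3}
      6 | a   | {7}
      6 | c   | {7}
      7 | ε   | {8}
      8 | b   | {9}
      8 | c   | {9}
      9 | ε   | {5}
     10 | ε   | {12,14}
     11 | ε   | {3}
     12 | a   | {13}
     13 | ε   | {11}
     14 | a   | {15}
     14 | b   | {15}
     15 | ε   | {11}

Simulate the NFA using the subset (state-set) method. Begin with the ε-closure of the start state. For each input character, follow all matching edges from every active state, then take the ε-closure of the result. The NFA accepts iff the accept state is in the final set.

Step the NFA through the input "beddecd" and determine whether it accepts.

start: ε-closure({0}) = {0,1,2,3,4,5,6,10,12,14}
'b' @ 1: {1,2,3,4,5,6,10,11,12,14,15}  (accept∈set)
'e' @ 2: {}  — no active states
rest 'ddecd' ignored (set empty)
after full input: {}  (accept=1 not in)

Answer: REJECT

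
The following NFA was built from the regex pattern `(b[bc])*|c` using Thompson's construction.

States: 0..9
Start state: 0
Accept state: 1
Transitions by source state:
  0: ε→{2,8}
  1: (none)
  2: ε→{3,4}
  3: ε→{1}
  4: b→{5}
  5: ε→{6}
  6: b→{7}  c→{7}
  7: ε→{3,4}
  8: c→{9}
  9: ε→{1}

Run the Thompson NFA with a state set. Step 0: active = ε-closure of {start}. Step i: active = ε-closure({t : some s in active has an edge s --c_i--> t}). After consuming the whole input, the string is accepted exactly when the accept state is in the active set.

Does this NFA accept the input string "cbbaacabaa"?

Answer: REJECT

Trace:
initial (ε-close {0}): {0,1,2,3,4,8}
'c' @ 1: {1,9}  ✓accept
'b' @ 2: {}  — state set empty
rest 'baacabaa' ignored (set empty)
end set {} — state 1 not in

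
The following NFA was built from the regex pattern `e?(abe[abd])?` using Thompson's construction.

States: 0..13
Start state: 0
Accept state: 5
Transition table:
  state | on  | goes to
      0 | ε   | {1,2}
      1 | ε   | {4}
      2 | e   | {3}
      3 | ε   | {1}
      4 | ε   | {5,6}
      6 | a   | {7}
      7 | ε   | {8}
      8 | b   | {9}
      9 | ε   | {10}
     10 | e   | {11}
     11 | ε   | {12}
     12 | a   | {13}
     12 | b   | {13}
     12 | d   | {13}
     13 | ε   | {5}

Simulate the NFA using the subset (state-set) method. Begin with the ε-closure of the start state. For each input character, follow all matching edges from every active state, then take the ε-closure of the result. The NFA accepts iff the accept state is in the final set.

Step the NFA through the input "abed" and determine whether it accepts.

Answer: ACCEPT

Trace:
initial (ε-close {0}): {0,1,2,4,5,6}
'a' @ 1: {7,8}
'b' @ 2: {9,10}
'e' @ 3: {11,12}
'd' @ 4: {5,13}  [accepting]
end set {5,13} — state 5 in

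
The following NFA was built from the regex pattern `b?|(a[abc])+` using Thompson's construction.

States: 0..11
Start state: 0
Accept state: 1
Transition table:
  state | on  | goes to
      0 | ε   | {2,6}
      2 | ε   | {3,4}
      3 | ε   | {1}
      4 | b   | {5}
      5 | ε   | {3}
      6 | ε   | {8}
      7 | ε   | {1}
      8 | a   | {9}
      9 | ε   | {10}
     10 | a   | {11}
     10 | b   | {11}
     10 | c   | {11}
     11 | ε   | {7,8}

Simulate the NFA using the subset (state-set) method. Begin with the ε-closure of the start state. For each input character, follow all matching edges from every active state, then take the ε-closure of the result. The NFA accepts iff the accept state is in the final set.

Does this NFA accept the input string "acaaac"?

Answer: ACCEPT

Steps:
initial (ε-close {0}): {0,1,2,3,4,6,8}
'a' @ 1: {9,10}
'c' @ 2: {1,7,8,11}  (accept∈set)
'a' @ 3: {9,10}
'a' @ 4: {1,7,8,11}  (accept∈set)
'a' @ 5: {9,10}
'c' @ 6: {1,7,8,11}  (accept∈set)
end set {1,7,8,11} — state 1 in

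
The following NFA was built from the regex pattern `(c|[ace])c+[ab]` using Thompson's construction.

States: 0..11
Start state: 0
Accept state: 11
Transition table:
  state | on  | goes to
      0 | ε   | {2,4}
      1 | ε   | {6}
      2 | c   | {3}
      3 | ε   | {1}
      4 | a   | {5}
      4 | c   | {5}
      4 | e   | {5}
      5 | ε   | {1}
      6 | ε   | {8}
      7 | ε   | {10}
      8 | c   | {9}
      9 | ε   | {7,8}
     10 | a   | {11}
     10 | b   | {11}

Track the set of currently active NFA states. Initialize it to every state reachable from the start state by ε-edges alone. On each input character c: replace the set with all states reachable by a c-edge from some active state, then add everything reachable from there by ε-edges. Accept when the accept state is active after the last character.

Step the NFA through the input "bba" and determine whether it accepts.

start: ε-closure({0}) = {0,2,4}
'b' @ 1: {}  — state set empty
rest 'ba' ignored (set empty)
after full input: {}  (accept=11 not in)

Answer: REJECT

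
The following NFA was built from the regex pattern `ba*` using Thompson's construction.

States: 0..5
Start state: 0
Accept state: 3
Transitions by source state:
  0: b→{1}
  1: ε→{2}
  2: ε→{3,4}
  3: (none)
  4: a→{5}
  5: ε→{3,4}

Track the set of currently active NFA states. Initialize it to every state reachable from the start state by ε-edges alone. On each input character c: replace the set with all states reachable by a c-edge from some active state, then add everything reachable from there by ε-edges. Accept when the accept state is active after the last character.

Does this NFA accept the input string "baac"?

S₀ = ε-closure({0}) = {0}
'b' @ 1: {1,2,3,4}  ✓accept
'a' @ 2: {3,4,5}  ✓accept
'a' @ 3: {3,4,5}  ✓accept
'c' @ 4: {}  — dead — no transitions
final: {}; accept 3 not in set

Answer: REJECT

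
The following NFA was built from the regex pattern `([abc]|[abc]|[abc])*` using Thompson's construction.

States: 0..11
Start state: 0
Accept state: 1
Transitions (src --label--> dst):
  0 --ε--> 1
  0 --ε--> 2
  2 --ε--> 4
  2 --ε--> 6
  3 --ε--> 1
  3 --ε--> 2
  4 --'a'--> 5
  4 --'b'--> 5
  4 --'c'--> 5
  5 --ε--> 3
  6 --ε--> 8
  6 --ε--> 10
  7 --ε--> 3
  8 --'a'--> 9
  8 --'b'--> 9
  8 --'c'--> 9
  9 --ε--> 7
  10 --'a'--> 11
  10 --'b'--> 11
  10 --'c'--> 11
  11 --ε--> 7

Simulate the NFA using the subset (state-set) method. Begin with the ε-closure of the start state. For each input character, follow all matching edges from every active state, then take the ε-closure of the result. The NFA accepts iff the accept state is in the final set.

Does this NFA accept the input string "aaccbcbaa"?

initial (ε-close {0}): {0,1,2,4,6,8,10}
'a' @ 1: {1,2,3,4,5,6,7,8,9,10,11}  [accepting]
'a' @ 2: {1,2,3,4,5,6,7,8,9,10,11}  [accepting]
'c' @ 3: {1,2,3,4,5,6,7,8,9,10,11}  [accepting]
'c' @ 4: {1,2,3,4,5,6,7,8,9,10,11}  [accepting]
'b' @ 5: {1,2,3,4,5,6,7,8,9,10,11}  [accepting]
'c' @ 6: {1,2,3,4,5,6,7,8,9,10,11}  [accepting]
'b' @ 7: {1,2,3,4,5,6,7,8,9,10,11}  [accepting]
'a' @ 8: {1,2,3,4,5,6,7,8,9,10,11}  [accepting]
'a' @ 9: {1,2,3,4,5,6,7,8,9,10,11}  [accepting]
final: {1,2,3,4,5,6,7,8,9,10,11}; accept 1 in set

Answer: ACCEPT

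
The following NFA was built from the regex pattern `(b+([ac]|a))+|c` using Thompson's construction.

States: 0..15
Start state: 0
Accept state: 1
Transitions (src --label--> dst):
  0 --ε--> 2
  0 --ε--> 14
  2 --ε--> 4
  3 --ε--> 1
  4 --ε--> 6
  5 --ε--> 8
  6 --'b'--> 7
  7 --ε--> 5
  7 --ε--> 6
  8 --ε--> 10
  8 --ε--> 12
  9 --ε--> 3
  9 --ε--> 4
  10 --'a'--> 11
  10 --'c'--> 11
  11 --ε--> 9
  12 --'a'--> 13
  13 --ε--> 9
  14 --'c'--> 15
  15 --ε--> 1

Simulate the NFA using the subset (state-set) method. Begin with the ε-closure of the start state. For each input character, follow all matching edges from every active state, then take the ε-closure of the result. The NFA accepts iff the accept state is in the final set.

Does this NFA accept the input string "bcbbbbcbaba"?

Answer: ACCEPT

Steps:
start: ε-closure({0}) = {0,2,4,6,14}
'b' @ 1: {5,6,7,8,10,12}
'c' @ 2: {1,3,4,6,9,11}  ✓accept
'b' @ 3: {5,6,7,8,10,12}
'b' @ 4: {5,6,7,8,10,12}
'b' @ 5: {5,6,7,8,10,12}
'b' @ 6: {5,6,7,8,10,12}
'c' @ 7: {1,3,4,6,9,11}  ✓accept
'b' @ 8: {5,6,7,8,10,12}
'a' @ 9: {1,3,4,6,9,11,13}  ✓accept
'b' @ 10: {5,6,7,8,10,12}
'a' @ 11: {1,3,4,6,9,11,13}  ✓accept
final: {1,3,4,6,9,11,13}; accept 1 in set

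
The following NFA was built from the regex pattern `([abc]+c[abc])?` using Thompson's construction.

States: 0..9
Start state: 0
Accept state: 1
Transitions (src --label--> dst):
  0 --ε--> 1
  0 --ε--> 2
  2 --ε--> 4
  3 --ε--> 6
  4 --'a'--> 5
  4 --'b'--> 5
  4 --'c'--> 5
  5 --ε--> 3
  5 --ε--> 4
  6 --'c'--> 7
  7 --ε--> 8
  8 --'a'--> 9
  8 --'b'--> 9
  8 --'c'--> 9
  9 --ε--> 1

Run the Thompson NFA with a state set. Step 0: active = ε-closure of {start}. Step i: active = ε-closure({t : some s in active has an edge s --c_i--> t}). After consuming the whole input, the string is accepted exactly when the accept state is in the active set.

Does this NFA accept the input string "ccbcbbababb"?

S₀ = ε-closure({0}) = {0,1,2,4}
'c' @ 1: {3,4,5,6}
'c' @ 2: {3,4,5,6,7,8}
'b' @ 3: {1,3,4,5,6,9}  [accepting]
'c' @ 4: {3,4,5,6,7,8}
'b' @ 5: {1,3,4,5,6,9}  [accepting]
'b' @ 6: {3,4,5,6}
'a' @ 7: {3,4,5,6}
'b' @ 8: {3,4,5,6}
'a' @ 9: {3,4,5,6}
'b' @ 10: {3,4,5,6}
'b' @ 11: {3,4,5,6}
final: {3,4,5,6}; accept 1 not in set

Answer: REJECT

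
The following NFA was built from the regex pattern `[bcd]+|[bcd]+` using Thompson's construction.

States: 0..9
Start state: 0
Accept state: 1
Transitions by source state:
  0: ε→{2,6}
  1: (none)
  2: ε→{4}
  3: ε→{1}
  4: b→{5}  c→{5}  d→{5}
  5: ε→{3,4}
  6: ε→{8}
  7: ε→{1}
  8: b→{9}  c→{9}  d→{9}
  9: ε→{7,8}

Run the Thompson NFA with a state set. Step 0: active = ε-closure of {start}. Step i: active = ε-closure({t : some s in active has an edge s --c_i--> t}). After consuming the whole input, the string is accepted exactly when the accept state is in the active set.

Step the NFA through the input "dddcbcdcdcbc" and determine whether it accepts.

Answer: ACCEPT

Steps:
start: ε-closure({0}) = {0,2,4,6,8}
'd' @ 1: {1,3,4,5,7,8,9}  (accept∈set)
'd' @ 2: {1,3,4,5,7,8,9}  (accept∈set)
'd' @ 3: {1,3,4,5,7,8,9}  (accept∈set)
'c' @ 4: {1,3,4,5,7,8,9}  (accept∈set)
'b' @ 5: {1,3,4,5,7,8,9}  (accept∈set)
'c' @ 6: {1,3,4,5,7,8,9}  (accept∈set)
'd' @ 7: {1,3,4,5,7,8,9}  (accept∈set)
'c' @ 8: {1,3,4,5,7,8,9}  (accept∈set)
'd' @ 9: {1,3,4,5,7,8,9}  (accept∈set)
'c' @ 10: {1,3,4,5,7,8,9}  (accept∈set)
'b' @ 11: {1,3,4,5,7,8,9}  (accept∈set)
'c' @ 12: {1,3,4,5,7,8,9}  (accept∈set)
final: {1,3,4,5,7,8,9}; accept 1 in set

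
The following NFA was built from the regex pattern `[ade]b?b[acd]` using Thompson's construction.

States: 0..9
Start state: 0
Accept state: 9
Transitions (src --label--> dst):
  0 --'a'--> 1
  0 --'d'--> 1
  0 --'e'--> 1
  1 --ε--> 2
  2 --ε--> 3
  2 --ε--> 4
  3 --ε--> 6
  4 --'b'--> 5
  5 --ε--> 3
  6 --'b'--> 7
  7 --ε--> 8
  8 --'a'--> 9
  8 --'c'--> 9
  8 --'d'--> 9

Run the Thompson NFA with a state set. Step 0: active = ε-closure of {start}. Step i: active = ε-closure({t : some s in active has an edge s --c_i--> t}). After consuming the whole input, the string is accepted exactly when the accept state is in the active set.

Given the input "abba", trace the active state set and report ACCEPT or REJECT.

S₀ = ε-closure({0}) = {0}
'a' @ 1: {1,2,3,4,6}
'b' @ 2: {3,5,6,7,8}
'b' @ 3: {7,8}
'a' @ 4: {9}  [accepting]
end set {9} — state 9 in

Answer: ACCEPT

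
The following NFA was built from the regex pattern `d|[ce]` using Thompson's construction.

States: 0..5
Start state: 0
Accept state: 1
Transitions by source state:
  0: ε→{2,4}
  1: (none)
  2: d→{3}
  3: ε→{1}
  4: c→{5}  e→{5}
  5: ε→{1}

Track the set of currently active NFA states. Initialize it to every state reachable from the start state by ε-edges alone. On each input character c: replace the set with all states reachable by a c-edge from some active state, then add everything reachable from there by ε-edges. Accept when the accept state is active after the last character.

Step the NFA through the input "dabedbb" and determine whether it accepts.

Answer: REJECT

Trace:
S₀ = ε-closure({0}) = {0,2,4}
'd' @ 1: {1,3}  [accepting]
'a' @ 2: {}  — state set empty
rest 'bedbb' ignored (set empty)
final: {}; accept 1 not in set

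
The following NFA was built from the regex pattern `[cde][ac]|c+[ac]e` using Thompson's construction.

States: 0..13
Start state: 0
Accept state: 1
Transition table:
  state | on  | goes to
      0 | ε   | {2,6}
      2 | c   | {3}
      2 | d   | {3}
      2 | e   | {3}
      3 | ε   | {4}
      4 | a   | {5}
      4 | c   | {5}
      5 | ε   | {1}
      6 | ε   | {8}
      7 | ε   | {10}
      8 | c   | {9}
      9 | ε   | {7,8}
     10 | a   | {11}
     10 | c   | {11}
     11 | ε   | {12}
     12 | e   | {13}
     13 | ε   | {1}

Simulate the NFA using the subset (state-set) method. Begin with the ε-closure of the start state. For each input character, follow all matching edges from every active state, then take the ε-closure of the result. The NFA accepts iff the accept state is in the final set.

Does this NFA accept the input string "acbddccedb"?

Answer: REJECT

Steps:
start: ε-closure({0}) = {0,2,6,8}
'a' @ 1: {}  — state set empty
rest 'cbddccedb' ignored (set empty)
final: {}; accept 1 not in set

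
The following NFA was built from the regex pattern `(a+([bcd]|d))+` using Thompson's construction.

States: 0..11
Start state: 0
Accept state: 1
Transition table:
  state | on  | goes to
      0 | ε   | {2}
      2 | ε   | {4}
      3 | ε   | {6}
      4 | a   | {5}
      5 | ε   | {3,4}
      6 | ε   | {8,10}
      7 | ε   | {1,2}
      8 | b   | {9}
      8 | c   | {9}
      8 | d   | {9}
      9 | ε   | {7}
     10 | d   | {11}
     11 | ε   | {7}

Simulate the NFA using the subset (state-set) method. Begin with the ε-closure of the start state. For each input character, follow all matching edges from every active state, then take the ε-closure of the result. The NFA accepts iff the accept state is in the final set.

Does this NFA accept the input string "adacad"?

Answer: ACCEPT

Steps:
initial (ε-close {0}): {0,2,4}
'a' @ 1: {3,4,5,6,8,10}
'd' @ 2: {1,2,4,7,9,11}  [accepting]
'a' @ 3: {3,4,5,6,8,10}
'c' @ 4: {1,2,4,7,9}  [accepting]
'a' @ 5: {3,4,5,6,8,10}
'd' @ 6: {1,2,4,7,9,11}  [accepting]
final: {1,2,4,7,9,11}; accept 1 in set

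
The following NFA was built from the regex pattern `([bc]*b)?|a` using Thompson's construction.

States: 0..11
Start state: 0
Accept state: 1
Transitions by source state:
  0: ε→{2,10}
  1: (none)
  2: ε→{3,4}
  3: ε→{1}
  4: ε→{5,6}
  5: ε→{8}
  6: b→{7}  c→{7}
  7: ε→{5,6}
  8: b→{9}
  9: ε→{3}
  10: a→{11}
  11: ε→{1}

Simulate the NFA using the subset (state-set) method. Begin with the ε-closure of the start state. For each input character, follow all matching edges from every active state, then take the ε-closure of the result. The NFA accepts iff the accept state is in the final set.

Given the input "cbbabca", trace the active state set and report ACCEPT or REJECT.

start: ε-closure({0}) = {0,1,2,3,4,5,6,8,10}
'c' @ 1: {5,6,7,8}
'b' @ 2: {1,3,5,6,7,8,9}  (accept∈set)
'b' @ 3: {1,3,5,6,7,8,9}  (accept∈set)
'a' @ 4: {}  — dead — no transitions
rest 'bca' ignored (set empty)
end set {} — state 1 not in

Answer: REJECT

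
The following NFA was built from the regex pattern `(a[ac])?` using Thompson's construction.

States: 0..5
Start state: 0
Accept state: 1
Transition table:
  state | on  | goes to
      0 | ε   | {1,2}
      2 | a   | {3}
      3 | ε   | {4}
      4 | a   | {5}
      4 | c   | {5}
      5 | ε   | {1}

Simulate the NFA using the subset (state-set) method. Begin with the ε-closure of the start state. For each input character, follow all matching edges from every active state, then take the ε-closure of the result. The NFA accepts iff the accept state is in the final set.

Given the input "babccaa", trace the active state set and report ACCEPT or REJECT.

Answer: REJECT

Trace:
initial (ε-close {0}): {0,1,2}
'b' @ 1: {}  — dead — no transitions
rest 'abccaa' ignored (set empty)
final: {}; accept 1 not in set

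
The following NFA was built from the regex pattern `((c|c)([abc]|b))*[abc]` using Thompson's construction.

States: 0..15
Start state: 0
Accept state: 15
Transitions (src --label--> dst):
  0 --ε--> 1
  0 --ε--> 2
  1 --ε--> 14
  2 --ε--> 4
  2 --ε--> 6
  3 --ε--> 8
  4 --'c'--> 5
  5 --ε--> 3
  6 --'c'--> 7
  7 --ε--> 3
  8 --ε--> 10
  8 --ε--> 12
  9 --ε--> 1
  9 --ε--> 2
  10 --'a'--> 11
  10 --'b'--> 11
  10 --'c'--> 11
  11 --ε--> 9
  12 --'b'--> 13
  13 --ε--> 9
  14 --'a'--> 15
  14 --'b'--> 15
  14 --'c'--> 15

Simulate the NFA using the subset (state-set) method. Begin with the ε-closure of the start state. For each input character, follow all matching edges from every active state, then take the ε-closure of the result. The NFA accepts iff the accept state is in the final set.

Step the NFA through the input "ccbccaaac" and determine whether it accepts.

initial (ε-close {0}): {0,1,2,4,6,14}
'c' @ 1: {3,5,7,8,10,12,15}  ✓accept
'c' @ 2: {1,2,4,6,9,11,14}
'b' @ 3: {15}  ✓accept
'c' @ 4: {}  — no active states
rest 'caaac' ignored (set empty)
final: {}; accept 15 not in set

Answer: REJECT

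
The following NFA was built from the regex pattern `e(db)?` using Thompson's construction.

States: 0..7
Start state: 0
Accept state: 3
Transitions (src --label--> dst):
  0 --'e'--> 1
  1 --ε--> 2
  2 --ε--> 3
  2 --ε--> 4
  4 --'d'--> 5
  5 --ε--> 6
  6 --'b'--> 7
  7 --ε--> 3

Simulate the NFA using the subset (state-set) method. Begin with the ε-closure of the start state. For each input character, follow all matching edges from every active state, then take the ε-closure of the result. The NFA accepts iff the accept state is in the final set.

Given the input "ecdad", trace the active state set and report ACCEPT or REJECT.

S₀ = ε-closure({0}) = {0}
'e' @ 1: {1,2,3,4}  [accepting]
'c' @ 2: {}  — dead — no transitions
rest 'dad' ignored (set empty)
after full input: {}  (accept=3 not in)

Answer: REJECT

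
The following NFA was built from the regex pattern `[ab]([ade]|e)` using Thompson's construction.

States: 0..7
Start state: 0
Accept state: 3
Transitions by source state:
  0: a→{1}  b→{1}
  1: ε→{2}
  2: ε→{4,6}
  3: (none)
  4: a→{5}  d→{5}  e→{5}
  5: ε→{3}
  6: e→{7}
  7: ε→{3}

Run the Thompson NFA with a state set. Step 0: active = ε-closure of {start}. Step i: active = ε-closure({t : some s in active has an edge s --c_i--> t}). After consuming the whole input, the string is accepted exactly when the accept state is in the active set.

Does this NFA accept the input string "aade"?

start: ε-closure({0}) = {0}
'a' @ 1: {1,2,4,6}
'a' @ 2: {3,5}  [accepting]
'd' @ 3: {}  — dead — no transitions
rest 'e' ignored (set empty)
final: {}; accept 3 not in set

Answer: REJECT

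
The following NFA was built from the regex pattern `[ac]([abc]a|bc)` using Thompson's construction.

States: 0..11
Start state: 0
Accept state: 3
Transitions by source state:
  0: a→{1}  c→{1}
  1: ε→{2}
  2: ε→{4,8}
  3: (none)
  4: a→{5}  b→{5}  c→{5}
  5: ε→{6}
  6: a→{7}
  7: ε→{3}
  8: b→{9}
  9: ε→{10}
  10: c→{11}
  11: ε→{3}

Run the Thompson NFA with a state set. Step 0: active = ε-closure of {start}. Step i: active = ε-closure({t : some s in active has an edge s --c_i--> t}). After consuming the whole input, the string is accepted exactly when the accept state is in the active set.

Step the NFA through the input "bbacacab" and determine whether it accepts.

S₀ = ε-closure({0}) = {0}
'b' @ 1: {}  — no active states
rest 'bacacab' ignored (set empty)
after full input: {}  (accept=3 not in)

Answer: REJECT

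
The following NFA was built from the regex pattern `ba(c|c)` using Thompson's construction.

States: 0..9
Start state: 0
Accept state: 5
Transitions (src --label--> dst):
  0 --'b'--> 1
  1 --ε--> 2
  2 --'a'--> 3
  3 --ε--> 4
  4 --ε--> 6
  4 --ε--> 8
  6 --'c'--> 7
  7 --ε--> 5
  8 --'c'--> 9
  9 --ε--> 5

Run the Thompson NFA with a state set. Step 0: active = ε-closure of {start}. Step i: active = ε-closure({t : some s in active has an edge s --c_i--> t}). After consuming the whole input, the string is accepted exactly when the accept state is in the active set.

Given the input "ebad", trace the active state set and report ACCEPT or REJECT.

Answer: REJECT

Trace:
initial (ε-close {0}): {0}
'e' @ 1: {}  — dead — no transitions
rest 'bad' ignored (set empty)
end set {} — state 5 not in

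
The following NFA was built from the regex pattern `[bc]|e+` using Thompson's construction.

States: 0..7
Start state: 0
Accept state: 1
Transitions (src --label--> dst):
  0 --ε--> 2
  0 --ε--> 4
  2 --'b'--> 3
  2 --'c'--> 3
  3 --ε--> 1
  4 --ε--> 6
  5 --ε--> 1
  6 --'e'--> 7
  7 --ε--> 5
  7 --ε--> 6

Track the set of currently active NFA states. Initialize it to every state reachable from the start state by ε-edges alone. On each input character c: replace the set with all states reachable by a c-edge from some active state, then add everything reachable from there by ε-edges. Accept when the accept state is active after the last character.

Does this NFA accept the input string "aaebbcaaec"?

Answer: REJECT

Derivation:
start: ε-closure({0}) = {0,2,4,6}
'a' @ 1: {}  — state set empty
rest 'aebbcaaec' ignored (set empty)
end set {} — state 1 not in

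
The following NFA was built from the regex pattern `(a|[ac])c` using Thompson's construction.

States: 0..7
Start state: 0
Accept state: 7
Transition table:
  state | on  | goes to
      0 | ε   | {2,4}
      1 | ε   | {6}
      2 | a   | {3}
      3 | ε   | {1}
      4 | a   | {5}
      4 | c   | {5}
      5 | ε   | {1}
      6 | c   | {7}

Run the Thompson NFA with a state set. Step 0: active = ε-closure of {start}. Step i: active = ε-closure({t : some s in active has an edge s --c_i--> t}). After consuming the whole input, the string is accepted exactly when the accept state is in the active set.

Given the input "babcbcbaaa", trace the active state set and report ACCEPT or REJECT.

Answer: REJECT

Steps:
initial (ε-close {0}): {0,2,4}
'b' @ 1: {}  — state set empty
rest 'abcbcbaaa' ignored (set empty)
final: {}; accept 7 not in set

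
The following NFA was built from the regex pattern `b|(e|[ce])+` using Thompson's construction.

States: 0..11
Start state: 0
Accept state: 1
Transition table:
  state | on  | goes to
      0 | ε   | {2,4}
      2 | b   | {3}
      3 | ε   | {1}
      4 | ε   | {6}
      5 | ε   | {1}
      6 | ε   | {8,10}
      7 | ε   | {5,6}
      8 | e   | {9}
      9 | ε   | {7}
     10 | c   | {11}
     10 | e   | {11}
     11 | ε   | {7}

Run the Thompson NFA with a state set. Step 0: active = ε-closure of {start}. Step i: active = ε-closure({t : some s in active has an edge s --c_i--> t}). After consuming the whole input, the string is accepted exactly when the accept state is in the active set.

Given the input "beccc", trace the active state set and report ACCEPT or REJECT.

S₀ = ε-closure({0}) = {0,2,4,6,8,10}
'b' @ 1: {1,3}  [accepting]
'e' @ 2: {}  — dead — no transitions
rest 'ccc' ignored (set empty)
after full input: {}  (accept=1 not in)

Answer: REJECT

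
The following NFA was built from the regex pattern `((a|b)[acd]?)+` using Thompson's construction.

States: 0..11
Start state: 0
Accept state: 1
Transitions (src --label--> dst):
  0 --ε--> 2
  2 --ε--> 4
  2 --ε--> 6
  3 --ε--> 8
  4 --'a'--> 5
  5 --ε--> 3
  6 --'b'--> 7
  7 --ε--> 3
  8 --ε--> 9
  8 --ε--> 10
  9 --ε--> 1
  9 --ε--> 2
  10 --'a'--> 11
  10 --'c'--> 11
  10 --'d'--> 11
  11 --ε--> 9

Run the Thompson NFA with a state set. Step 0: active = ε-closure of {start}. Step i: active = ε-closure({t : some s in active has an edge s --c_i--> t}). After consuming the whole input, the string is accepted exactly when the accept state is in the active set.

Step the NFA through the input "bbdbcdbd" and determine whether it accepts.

Answer: REJECT

Derivation:
S₀ = ε-closure({0}) = {0,2,4,6}
'b' @ 1: {1,2,3,4,6,7,8,9,10}  [accepting]
'b' @ 2: {1,2,3,4,6,7,8,9,10}  [accepting]
'd' @ 3: {1,2,4,6,9,11}  [accepting]
'b' @ 4: {1,2,3,4,6,7,8,9,10}  [accepting]
'c' @ 5: {1,2,4,6,9,11}  [accepting]
'd' @ 6: {}  — state set empty
rest 'bd' ignored (set empty)
end set {} — state 1 not in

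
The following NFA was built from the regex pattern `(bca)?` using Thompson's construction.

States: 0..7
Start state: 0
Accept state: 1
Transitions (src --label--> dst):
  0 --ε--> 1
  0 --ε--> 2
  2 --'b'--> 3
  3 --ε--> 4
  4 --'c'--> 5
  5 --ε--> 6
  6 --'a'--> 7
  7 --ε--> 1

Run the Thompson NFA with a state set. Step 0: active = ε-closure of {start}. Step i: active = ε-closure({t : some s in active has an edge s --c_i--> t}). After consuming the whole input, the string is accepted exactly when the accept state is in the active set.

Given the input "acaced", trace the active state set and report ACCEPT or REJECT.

start: ε-closure({0}) = {0,1,2}
'a' @ 1: {}  — dead — no transitions
rest 'caced' ignored (set empty)
final: {}; accept 1 not in set

Answer: REJECT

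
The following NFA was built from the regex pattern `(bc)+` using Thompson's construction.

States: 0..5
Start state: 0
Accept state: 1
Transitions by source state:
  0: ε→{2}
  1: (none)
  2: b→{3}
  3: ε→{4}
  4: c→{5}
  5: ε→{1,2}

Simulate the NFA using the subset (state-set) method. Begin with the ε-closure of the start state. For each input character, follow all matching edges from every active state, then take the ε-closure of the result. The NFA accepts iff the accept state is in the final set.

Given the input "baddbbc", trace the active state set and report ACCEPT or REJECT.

start: ε-closure({0}) = {0,2}
'b' @ 1: {3,4}
'a' @ 2: {}  — no active states
rest 'ddbbc' ignored (set empty)
after full input: {}  (accept=1 not in)

Answer: REJECT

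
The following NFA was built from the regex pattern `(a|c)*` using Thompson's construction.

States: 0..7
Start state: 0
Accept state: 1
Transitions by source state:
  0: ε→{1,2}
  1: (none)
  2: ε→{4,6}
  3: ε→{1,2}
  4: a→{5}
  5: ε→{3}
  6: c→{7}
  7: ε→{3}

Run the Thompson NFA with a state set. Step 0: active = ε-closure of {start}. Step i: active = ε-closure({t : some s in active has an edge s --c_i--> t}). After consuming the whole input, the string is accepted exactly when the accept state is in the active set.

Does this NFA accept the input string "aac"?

Answer: ACCEPT

Trace:
initial (ε-close {0}): {0,1,2,4,6}
'a' @ 1: {1,2,3,4,5,6}  ✓accept
'a' @ 2: {1,2,3,4,5,6}  ✓accept
'c' @ 3: {1,2,3,4,6,7}  ✓accept
final: {1,2,3,4,6,7}; accept 1 in set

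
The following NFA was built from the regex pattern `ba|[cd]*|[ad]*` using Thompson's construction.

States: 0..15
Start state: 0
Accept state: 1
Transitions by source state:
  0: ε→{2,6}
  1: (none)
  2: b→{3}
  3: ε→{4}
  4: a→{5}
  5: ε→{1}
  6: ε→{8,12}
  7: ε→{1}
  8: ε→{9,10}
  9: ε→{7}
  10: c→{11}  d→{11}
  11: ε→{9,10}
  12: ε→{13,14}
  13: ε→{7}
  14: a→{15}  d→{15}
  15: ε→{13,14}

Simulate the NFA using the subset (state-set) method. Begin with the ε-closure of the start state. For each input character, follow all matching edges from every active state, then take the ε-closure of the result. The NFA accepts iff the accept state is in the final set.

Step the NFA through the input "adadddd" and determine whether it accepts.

Answer: ACCEPT

Derivation:
S₀ = ε-closure({0}) = {0,1,2,6,7,8,9,10,12,13,14}
'a' @ 1: {1,7,13,14,15}  ✓accept
'd' @ 2: {1,7,13,14,15}  ✓accept
'a' @ 3: {1,7,13,14,15}  ✓accept
'd' @ 4: {1,7,13,14,15}  ✓accept
'd' @ 5: {1,7,13,14,15}  ✓accept
'd' @ 6: {1,7,13,14,15}  ✓accept
'd' @ 7: {1,7,13,14,15}  ✓accept
end set {1,7,13,14,15} — state 1 in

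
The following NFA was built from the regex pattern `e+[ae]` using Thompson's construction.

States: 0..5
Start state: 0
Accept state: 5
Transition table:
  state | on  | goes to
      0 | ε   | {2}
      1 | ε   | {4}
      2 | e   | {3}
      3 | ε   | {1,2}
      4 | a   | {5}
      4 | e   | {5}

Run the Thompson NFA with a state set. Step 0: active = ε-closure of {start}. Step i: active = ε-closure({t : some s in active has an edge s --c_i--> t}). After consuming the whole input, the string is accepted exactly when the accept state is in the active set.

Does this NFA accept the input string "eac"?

Answer: REJECT

Trace:
S₀ = ε-closure({0}) = {0,2}
'e' @ 1: {1,2,3,4}
'a' @ 2: {5}  ✓accept
'c' @ 3: {}  — dead — no transitions
after full input: {}  (accept=5 not in)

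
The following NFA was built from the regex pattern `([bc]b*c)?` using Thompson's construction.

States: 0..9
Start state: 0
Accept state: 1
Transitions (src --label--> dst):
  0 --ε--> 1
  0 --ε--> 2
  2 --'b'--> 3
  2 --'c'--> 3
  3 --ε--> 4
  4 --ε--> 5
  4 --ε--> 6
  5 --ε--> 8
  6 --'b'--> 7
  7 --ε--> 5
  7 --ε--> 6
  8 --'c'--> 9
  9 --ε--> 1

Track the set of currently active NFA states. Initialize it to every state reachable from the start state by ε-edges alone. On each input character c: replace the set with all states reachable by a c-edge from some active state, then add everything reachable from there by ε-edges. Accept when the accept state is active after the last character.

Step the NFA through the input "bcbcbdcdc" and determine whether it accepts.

Answer: REJECT

Trace:
initial (ε-close {0}): {0,1,2}
'b' @ 1: {3,4,5,6,8}
'c' @ 2: {1,9}  [accepting]
'b' @ 3: {}  — state set empty
rest 'cbdcdc' ignored (set empty)
final: {}; accept 1 not in set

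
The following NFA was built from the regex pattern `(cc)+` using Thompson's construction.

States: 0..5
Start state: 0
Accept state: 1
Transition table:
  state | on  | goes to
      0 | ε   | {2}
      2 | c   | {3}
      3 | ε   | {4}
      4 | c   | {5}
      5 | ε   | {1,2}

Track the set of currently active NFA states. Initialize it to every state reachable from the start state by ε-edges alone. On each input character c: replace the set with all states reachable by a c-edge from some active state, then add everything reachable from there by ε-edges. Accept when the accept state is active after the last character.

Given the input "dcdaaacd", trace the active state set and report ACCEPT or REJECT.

start: ε-closure({0}) = {0,2}
'd' @ 1: {}  — dead — no transitions
rest 'cdaaacd' ignored (set empty)
end set {} — state 1 not in

Answer: REJECT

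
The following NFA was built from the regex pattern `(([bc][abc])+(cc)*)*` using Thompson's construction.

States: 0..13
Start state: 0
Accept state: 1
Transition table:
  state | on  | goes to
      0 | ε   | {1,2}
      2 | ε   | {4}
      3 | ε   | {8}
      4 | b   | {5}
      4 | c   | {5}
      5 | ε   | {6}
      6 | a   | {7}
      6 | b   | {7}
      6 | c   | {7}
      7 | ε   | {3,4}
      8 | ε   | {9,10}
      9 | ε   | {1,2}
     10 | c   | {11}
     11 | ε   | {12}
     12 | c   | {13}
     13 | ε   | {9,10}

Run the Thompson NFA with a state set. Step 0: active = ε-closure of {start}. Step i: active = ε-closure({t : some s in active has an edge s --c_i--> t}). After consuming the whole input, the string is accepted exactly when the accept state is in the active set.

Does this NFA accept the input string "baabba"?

S₀ = ε-closure({0}) = {0,1,2,4}
'b' @ 1: {5,6}
'a' @ 2: {1,2,3,4,7,8,9,10}  [accepting]
'a' @ 3: {}  — no active states
rest 'bba' ignored (set empty)
after full input: {}  (accept=1 not in)

Answer: REJECT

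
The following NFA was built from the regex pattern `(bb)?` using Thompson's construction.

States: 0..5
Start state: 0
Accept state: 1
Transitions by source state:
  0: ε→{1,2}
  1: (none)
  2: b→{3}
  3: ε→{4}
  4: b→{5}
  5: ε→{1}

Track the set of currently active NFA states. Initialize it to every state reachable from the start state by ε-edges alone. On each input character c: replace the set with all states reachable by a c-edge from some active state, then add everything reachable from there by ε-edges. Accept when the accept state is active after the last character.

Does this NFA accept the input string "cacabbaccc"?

start: ε-closure({0}) = {0,1,2}
'c' @ 1: {}  — state set empty
rest 'acabbaccc' ignored (set empty)
end set {} — state 1 not in

Answer: REJECT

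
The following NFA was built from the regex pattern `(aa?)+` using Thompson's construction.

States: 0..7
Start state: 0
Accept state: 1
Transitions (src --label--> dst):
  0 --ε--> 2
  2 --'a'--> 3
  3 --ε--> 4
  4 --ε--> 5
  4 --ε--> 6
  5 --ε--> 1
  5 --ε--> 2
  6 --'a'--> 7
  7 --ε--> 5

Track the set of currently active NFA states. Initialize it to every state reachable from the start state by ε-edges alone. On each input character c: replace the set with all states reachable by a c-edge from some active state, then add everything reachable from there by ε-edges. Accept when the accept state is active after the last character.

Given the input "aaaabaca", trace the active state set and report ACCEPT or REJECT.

Answer: REJECT

Derivation:
S₀ = ε-closure({0}) = {0,2}
'a' @ 1: {1,2,3,4,5,6}  ✓accept
'a' @ 2: {1,2,3,4,5,6,7}  ✓accept
'a' @ 3: {1,2,3,4,5,6,7}  ✓accept
'a' @ 4: {1,2,3,4,5,6,7}  ✓accept
'b' @ 5: {}  — state set empty
rest 'aca' ignored (set empty)
final: {}; accept 1 not in set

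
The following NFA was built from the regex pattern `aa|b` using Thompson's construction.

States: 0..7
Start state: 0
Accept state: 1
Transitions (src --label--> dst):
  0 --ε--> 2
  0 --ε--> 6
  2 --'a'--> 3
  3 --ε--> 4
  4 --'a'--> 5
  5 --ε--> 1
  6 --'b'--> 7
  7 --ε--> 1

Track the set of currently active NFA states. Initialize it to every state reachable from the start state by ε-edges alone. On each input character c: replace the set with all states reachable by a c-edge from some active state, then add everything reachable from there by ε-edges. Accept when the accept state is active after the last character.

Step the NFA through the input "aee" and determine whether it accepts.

Answer: REJECT

Trace:
start: ε-closure({0}) = {0,2,6}
'a' @ 1: {3,4}
'e' @ 2: {}  — state set empty
rest 'e' ignored (set empty)
after full input: {}  (accept=1 not in)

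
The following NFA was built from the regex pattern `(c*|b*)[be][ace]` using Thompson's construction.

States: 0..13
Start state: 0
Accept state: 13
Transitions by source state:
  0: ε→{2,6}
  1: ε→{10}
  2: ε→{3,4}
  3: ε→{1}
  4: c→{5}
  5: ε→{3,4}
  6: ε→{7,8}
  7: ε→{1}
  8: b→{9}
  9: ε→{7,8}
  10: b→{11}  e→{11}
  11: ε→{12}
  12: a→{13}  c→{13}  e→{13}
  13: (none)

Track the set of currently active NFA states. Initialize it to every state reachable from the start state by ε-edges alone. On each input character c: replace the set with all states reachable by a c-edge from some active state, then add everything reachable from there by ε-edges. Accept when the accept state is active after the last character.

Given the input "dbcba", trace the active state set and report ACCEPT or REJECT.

Answer: REJECT

Steps:
initial (ε-close {0}): {0,1,2,3,4,6,7,8,10}
'd' @ 1: {}  — dead — no transitions
rest 'bcba' ignored (set empty)
final: {}; accept 13 not in set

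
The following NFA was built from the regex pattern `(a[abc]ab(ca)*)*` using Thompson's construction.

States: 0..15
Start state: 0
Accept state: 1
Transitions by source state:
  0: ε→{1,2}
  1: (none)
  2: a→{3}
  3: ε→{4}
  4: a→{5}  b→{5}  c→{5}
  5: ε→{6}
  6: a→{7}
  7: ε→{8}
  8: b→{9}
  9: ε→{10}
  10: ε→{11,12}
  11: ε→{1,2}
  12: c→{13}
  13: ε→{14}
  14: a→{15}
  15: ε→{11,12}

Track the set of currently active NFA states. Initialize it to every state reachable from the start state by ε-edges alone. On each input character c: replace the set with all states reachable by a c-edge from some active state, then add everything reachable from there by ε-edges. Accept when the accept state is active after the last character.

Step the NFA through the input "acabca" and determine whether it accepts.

Answer: ACCEPT

Derivation:
start: ε-closure({0}) = {0,1,2}
'a' @ 1: {3,4}
'c' @ 2: {5,6}
'a' @ 3: {7,8}
'b' @ 4: {1,2,9,10,11,12}  (accept∈set)
'c' @ 5: {13,14}
'a' @ 6: {1,2,11,12,15}  (accept∈set)
after full input: {1,2,11,12,15}  (accept=1 in)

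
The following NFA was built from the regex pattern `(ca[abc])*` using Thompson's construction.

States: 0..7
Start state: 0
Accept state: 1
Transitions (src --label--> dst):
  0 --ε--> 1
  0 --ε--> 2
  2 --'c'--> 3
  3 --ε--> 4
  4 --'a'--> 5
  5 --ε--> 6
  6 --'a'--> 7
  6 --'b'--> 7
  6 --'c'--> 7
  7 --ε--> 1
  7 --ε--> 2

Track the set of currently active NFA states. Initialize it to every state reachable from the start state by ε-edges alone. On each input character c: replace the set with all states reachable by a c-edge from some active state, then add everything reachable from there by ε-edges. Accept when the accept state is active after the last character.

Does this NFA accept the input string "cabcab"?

S₀ = ε-closure({0}) = {0,1,2}
'c' @ 1: {3,4}
'a' @ 2: {5,6}
'b' @ 3: {1,2,7}  ✓accept
'c' @ 4: {3,4}
'a' @ 5: {5,6}
'b' @ 6: {1,2,7}  ✓accept
after full input: {1,2,7}  (accept=1 in)

Answer: ACCEPT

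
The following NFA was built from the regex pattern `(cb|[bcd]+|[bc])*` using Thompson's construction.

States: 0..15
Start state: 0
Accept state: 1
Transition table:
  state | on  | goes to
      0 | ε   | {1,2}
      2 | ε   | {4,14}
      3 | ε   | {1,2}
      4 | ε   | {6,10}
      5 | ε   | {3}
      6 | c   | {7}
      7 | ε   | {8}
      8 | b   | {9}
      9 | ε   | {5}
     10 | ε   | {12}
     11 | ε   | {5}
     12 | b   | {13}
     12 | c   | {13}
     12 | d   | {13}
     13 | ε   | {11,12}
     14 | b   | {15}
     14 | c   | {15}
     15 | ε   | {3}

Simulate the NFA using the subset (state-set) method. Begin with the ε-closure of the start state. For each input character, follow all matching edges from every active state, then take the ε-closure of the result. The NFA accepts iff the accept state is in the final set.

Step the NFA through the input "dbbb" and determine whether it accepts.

Answer: ACCEPT

Trace:
S₀ = ε-closure({0}) = {0,1,2,4,6,10,12,14}
'd' @ 1: {1,2,3,4,5,6,10,11,12,13,14}  [accepting]
'b' @ 2: {1,2,3,4,5,6,10,11,12,13,14,15}  [accepting]
'b' @ 3: {1,2,3,4,5,6,10,11,12,13,14,15}  [accepting]
'b' @ 4: {1,2,3,4,5,6,10,11,12,13,14,15}  [accepting]
end set {1,2,3,4,5,6,10,11,12,13,14,15} — state 1 in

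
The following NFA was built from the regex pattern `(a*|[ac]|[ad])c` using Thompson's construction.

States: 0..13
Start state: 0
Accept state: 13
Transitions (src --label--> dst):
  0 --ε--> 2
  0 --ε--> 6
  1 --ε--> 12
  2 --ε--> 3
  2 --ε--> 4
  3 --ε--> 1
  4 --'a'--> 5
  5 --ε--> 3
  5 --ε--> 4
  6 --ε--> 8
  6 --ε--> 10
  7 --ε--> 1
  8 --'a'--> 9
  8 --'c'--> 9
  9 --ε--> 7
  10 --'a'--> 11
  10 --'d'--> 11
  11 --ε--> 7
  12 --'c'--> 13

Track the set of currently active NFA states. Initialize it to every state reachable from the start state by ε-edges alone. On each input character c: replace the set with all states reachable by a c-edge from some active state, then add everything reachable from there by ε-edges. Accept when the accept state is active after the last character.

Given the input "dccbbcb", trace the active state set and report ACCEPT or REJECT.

initial (ε-close {0}): {0,1,2,3,4,6,8,10,12}
'd' @ 1: {1,7,11,12}
'c' @ 2: {13}  [accepting]
'c' @ 3: {}  — no active states
rest 'bbcb' ignored (set empty)
end set {} — state 13 not in

Answer: REJECT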